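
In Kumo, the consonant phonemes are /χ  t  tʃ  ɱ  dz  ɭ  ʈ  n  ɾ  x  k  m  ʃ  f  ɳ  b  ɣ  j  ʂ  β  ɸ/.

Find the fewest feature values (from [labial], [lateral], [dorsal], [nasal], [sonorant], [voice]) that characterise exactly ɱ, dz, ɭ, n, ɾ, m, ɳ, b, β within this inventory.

[+voice, -dorsal]

The class [+voice], [-dorsal] has exactly /ɱ, dz, ɭ, n, ɾ, m, ɳ, b, β/ as its extension in this inventory. No smaller conjunction from the listed features achieves this: [-dorsal] alone would also admit /t, tʃ, ʈ, ʃ, …/; [+voice] alone would also admit /ɣ, j/; and checking the remaining single features turns up none with this extension.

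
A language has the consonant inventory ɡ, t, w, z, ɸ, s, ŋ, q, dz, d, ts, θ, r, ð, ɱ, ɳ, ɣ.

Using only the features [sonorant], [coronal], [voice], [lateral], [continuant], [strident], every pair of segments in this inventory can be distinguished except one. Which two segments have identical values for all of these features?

On the given features, /ŋ/ and /ɱ/ have an identical profile: [+sonorant], [−coronal], [+voice], [−lateral], [−continuant], [−strident]. No other two segments in the inventory coincide on all 6 features. (They do differ in [labial] and [dorsal], which are not among the given features.)

ŋ, ɱ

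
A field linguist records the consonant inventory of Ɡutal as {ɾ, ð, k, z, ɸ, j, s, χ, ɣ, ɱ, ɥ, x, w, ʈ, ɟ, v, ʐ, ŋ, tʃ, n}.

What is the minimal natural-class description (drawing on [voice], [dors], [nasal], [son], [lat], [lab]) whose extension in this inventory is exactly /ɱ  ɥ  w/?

[+son, +lab]

Every target segment is [+sonorant], [+labial]; each remaining inventory member fails at least one of these. Each conjunct is needed — [+labial] alone would also admit /ɸ, v/; [+sonorant] alone would also admit /ɾ, j, ŋ, n/ — and no other single listed feature has exactly this extension, so two is the minimum.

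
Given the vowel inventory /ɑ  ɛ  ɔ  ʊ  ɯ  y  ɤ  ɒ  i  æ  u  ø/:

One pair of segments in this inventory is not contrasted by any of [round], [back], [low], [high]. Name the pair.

/ʊ/ (high back rounded lax vowel) and /u/ (high back rounded tense vowel) are both [+round], [+back], [−low], [+high], so none of the listed features separates them. (They do differ in [tense], which is not among the given features.) Every other pair in the inventory differs on at least one listed feature.

ʊ, u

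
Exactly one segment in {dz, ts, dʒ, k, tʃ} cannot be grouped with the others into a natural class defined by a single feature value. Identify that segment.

The remaining segments after removing /k/ share [+delayed release]; /k/ (voiceless velar stop) is [-delayed release]. For every other candidate removal, the leftover set fails to share any single feature value that the removed segment lacks.

k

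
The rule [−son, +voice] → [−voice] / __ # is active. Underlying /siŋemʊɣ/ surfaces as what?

Only the final segment /ɣ/ is both word-final and matches the structural description. It is a voiced velar fricative, so [−son, +voice] holds; changing it to [−voice] with all other features held fixed yields /x/ (voiceless velar fricative). No other segment meets both the structural description and the environment, so the output is [siŋemʊx].

[siŋemʊx]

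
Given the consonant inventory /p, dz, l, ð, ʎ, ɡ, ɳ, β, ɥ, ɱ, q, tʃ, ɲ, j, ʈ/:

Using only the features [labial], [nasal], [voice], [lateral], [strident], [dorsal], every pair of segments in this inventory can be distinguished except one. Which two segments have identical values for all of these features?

j, ɡ

Both /j/ and /ɡ/ are [−labial], [−nasal], [+voice], [−lateral], [−strident], [+dorsal]. Since the list omits [sonorant], [continuant] and [back] — which do distinguish the palatal glide from the voiced velar stop — this pair collapses; all other pairs remain distinct.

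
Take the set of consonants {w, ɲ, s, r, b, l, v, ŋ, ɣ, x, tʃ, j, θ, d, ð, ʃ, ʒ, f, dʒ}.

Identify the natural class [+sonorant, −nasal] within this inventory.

w, r, l, j

Eliminate segments failing any feature: /ɲ, ŋ/ are [+nasal]; /s, b, v, ɣ, x, tʃ, θ, d, ð, ʃ, ʒ, f, dʒ/ are [−sonorant]. The remaining /w, r, l, j/ satisfy [+sonorant], [−nasal].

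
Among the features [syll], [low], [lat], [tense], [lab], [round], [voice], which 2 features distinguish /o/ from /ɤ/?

[labial], [round]

/o/ is the mid back rounded tense vowel and /ɤ/ is the mid back unrounded tense vowel. Both are [+syllabic], [−low], [−lateral], [+tense], [+voice]. /o/ is [+labial] while /ɤ/ is [−labial]; /o/ is [+round] while /ɤ/ is [−round], so the distinguishing features are [labial], [round].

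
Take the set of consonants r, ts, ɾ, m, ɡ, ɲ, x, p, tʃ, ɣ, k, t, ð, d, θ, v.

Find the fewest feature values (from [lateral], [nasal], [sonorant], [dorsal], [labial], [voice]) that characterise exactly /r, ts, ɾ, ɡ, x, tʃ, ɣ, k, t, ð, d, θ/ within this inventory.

[-nasal, -labial]

/r, ts, ɾ, ɡ, x, tʃ, ɣ, k, t, ð, d, θ/ are all [-nasal], [-labial], and no other segment in the inventory matches both values. Dropping any one of them over-generates: [-labial] alone would also admit /ɲ/; [-nasal] alone would also admit /p, v/. No other single listed feature picks out exactly this set either, so fewer than two features will not do.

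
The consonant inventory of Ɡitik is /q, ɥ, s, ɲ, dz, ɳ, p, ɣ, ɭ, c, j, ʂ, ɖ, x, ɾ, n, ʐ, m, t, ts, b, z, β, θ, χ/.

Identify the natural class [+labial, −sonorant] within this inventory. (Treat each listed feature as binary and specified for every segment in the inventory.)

Eliminate segments failing any feature: /q, s, ɲ, dz, ɳ, ɣ, ɭ, c, j, ʂ, ɖ, x, ɾ, n, ʐ, t, ts, z, θ, χ/ are [−labial]; /ɥ, m/ are [+sonorant]. The remaining /p, b, β/ satisfy [+labial], [−sonorant].

p, b, β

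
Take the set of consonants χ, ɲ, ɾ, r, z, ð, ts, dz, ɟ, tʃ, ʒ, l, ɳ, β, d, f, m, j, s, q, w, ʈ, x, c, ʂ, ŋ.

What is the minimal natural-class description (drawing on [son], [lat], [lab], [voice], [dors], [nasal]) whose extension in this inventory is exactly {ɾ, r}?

/ɾ, r/ are all [+sonorant], [-nasal], [-lateral], [-dorsal], and no other segment in the inventory matches all four values. Dropping any one of them over-generates: [-nasal, -lateral, -dorsal] alone would also admit /z, ð, ts, dz, …/; [+sonorant, -lateral, -dorsal] alone would also admit /ɳ, m/; [+sonorant, -nasal, -dorsal] alone would also admit /l/; [+sonorant, -nasal, -lateral] alone would also admit /j, w/. No other combination of three listed features picks out exactly this set either, so fewer than four features will not do.

[+son, -nasal, -lat, -dors]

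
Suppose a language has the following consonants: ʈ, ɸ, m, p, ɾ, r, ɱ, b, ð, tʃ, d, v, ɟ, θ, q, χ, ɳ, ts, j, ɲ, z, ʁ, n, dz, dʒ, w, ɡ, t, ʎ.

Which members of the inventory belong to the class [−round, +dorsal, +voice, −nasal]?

ɟ, j, ʁ, ɡ, ʎ

The [−round] segments are /ʈ, ɸ, m, p, ɾ, r, ɱ, b, ð, tʃ, d, v, ɟ, θ, q, χ, ɳ, ts, j, ɲ, z, ʁ, n, dz, dʒ, ɡ, t, ʎ/.
Of those, [+dorsal] gives /ɟ, q, χ, j, ɲ, ʁ, ɡ, ʎ/.
Intersecting with [+voice] gives /ɟ, j, ɲ, ʁ, ɡ, ʎ/.
Within that set, [−nasal] leaves /ɟ, j, ʁ, ɡ, ʎ/.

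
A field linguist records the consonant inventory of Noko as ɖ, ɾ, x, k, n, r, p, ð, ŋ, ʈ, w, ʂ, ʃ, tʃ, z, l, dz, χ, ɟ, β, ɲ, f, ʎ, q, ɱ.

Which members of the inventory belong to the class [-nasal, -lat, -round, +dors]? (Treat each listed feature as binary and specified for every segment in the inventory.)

Eliminate segments failing any feature: /ɖ, ɾ, r, p, ð, ʈ, ʂ, ʃ, tʃ, z, dz, β, f/ are [-dorsal]; /n, ŋ, ɲ, ɱ/ are [+nasal]; /w/ is [+round]; /l, ʎ/ are [+lateral]. The remaining /x, k, χ, ɟ, q/ satisfy [-nasal], [-lateral], [-round], [+dorsal].

x, k, χ, ɟ, q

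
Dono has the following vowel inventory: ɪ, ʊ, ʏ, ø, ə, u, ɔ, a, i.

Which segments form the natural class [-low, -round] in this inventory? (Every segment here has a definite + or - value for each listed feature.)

Eliminate segments failing any feature: /ʊ, ʏ, ø, u, ɔ/ are [+round]; /a/ is [+low]. The remaining /ɪ, ə, i/ satisfy [-low], [-round].

ɪ, ə, i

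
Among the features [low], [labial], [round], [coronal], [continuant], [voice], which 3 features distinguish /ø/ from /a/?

[labial], [round], [low]

/ø/ is the mid front rounded tense vowel and /a/ is the low unrounded vowel. Both are [−coronal], [+continuant], [+voice]. /ø/ is [+labial] while /a/ is [−labial]; /ø/ is [+round] while /a/ is [−round]; /ø/ is [−low] while /a/ is [+low], so the distinguishing features are [labial], [round], [low].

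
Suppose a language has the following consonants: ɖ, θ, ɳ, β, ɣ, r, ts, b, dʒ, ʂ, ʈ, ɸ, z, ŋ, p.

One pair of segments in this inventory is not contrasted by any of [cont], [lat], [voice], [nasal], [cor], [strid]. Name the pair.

Both /β/ and /ɣ/ are [+continuant], [−lateral], [+voice], [−nasal], [−coronal], [−strident]. Since the list omits [labial] and [dorsal] — which do distinguish the voiced bilabial fricative from the voiced velar fricative — this pair collapses; all other pairs remain distinct.

β, ɣ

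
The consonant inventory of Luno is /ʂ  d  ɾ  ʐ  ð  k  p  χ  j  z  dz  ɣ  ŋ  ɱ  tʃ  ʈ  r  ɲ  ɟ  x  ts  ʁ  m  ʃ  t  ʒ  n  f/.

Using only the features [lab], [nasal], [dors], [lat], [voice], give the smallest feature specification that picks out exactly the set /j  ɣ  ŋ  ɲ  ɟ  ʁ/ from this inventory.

Every target segment is [+voice], [+dorsal]; each remaining inventory member fails at least one of these. Each conjunct is needed — [+dorsal] alone would also admit /k, χ, x/; [+voice] alone would also admit /d, ɾ, ʐ, ð, …/ — and no other single listed feature has exactly this extension, so two is the minimum.

[+voice, +dors]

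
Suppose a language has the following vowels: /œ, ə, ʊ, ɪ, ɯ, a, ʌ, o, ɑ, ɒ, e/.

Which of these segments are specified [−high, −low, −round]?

ə, ʌ, e

Checking each segment against [−high], [−low], [−round]: /ə/ (mid central vowel (schwa)), /ʌ/ (mid back unrounded lax vowel), /e/ (mid front unrounded tense vowel) satisfy every feature; every other segment in the inventory fails at least one.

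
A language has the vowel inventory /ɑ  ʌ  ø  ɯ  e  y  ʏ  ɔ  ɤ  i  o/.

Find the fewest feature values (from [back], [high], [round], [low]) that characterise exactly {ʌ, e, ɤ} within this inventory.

[−high, −low, −round]

/ʌ, e, ɤ/ are all [−high], [−low], [−round], and no other segment in the inventory matches all three values. Dropping any one of them over-generates: [−low, −round] alone would also admit /ɯ, i/; [−high, −round] alone would also admit /ɑ/; [−high, −low] alone would also admit /ø, ɔ, o/. No other combination of two listed features picks out exactly this set either, so fewer than three features will not do.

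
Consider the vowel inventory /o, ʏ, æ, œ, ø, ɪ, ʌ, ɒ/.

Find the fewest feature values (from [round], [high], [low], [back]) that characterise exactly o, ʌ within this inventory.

Every target segment is [−low], [+back]; each remaining inventory member fails at least one of these. Each conjunct is needed — [+back] alone would also admit /ɒ/; [−low] alone would also admit /ʏ, œ, ø, ɪ/ — and no other single listed feature has exactly this extension, so two is the minimum.

[−low, +back]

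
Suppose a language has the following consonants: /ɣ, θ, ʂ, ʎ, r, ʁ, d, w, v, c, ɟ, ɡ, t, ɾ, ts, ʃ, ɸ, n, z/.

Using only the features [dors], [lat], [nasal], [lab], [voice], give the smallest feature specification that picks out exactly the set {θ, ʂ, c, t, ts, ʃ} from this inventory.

The class [−voice], [−labial] has exactly /θ, ʂ, c, t, ts, ʃ/ as its extension in this inventory. No smaller conjunction from the listed features achieves this: [−labial] alone would also admit /ɣ, ʎ, r, ʁ, …/; [−voice] alone would also admit /ɸ/; and checking the remaining single features turns up none with this extension.

[−voice, −lab]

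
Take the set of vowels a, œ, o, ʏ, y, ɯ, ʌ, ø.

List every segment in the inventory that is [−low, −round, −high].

ʌ

Eliminate segments failing any feature: /a/ is [+low]; /œ, o, ʏ, y, ø/ are [+round]; /ɯ/ is [+high]. The remaining /ʌ/ satisfy [−low], [−round], [−high].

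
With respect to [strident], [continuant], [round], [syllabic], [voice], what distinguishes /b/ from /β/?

/b/ (voiced bilabial stop) and /β/ (voiced bilabial fricative) agree on [−strident], [−round], [−syllabic], [+voice]. They differ on [continuant] (/b/ [−], /β/ [+]).

[continuant]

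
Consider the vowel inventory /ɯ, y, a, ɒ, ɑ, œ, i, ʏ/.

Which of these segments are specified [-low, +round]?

Eliminate segments failing any feature: /ɯ, i/ are [-round]; /a, ɒ, ɑ/ are [+low]. The remaining /y, œ, ʏ/ satisfy [-low], [+round].

y, œ, ʏ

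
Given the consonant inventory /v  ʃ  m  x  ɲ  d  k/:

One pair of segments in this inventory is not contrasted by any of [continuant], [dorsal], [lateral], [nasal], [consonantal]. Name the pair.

v, ʃ

On the given features, /v/ and /ʃ/ have an identical profile: [+continuant], [−dorsal], [−lateral], [−nasal], [+consonantal]. No other two segments in the inventory coincide on all 5 features. (They do differ in [voice], [labial] and [coronal], which are not among the given features.)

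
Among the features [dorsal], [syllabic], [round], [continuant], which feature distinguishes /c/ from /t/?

The two segments share [-syllabic], [-round], [-continuant]. The only feature from the list on which they differ: /c/ is [+dorsal] while /t/ is [-dorsal].

[dorsal]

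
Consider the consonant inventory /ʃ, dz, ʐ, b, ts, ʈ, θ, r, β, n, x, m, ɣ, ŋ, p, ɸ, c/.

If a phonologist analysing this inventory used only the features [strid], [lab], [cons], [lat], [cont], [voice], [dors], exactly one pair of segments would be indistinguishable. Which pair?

Both /m/ and /b/ are [-strident], [+labial], [+consonantal], [-lateral], [-continuant], [+voice], [-dorsal]. Since the list omits [sonorant] and [nasal] — which do distinguish the bilabial nasal from the voiced bilabial stop — this pair collapses; all other pairs remain distinct.

m, b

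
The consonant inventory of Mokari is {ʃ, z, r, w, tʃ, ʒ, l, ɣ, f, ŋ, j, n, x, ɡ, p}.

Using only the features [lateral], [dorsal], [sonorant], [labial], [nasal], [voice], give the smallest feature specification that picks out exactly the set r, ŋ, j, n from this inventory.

[+sonorant, -lateral, -labial]

/r, ŋ, j, n/ are all [+sonorant], [-lateral], [-labial], and no other segment in the inventory matches all three values. Dropping any one of them over-generates: [-lateral, -labial] alone would also admit /ʃ, z, tʃ, ʒ, …/; [+sonorant, -labial] alone would also admit /l/; [+sonorant, -lateral] alone would also admit /w/. No other combination of two listed features picks out exactly this set either, so fewer than three features will not do.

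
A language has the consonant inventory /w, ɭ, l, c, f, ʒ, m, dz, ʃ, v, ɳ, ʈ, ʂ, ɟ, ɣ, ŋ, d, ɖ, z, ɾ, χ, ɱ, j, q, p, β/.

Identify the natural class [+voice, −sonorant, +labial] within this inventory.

Checking each segment against [+voice], [−sonorant], [+labial]: /v/ (voiced labiodental fricative), /β/ (voiced bilabial fricative) satisfy every feature; every other segment in the inventory fails at least one.

v, β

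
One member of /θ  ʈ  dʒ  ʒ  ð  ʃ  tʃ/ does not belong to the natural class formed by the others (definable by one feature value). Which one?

ʈ

/ʃ, tʃ, ð, ʒ, dʒ, θ/ are all [+distributed], but /ʈ/ (voiceless retroflex stop) is [−distributed]. No other single segment can be removed to leave a set sharing one feature value that the removed segment lacks, so /ʈ/ is the odd one out.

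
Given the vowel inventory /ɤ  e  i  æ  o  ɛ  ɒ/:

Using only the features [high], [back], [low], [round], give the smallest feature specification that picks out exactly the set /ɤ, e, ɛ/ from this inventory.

The class [−high], [−low], [−round] has exactly /ɤ, e, ɛ/ as its extension in this inventory. No smaller conjunction from the listed features achieves this: [−low, −round] alone would also admit /i/; [−high, −round] alone would also admit /æ/; [−high, −low] alone would also admit /o/; and checking the remaining two-feature bundles turns up none with this extension.

[−high, −low, −round]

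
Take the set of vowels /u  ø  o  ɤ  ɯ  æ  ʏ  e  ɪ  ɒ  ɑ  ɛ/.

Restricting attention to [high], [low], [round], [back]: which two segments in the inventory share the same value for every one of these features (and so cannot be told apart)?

e, ɛ

Both /e/ and /ɛ/ are [−high], [−low], [−round], [−back]. Since the list omits [tense] — which does distinguish the mid front unrounded tense vowel from the mid front unrounded lax vowel — this pair collapses; all other pairs remain distinct.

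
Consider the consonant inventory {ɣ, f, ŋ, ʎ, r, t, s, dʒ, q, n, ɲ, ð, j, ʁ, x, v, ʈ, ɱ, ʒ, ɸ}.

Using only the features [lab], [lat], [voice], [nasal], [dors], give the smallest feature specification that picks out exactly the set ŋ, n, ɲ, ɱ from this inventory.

The target set is precisely the extension of [+nasal] in this inventory.

[+nasal]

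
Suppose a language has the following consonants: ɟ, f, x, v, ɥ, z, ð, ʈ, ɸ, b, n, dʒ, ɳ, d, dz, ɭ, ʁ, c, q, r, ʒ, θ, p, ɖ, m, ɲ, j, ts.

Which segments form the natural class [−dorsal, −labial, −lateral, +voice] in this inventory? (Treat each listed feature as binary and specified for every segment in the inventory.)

Eliminate segments failing any feature: /ɟ, x, ɥ, ʁ, c, q, ɲ, j/ are [+dorsal]; /f, v, ɸ, b, p, m/ are [+labial]; /ʈ, θ, ts/ are [−voice]; /ɭ/ is [+lateral]. The remaining /z, ð, n, dʒ, ɳ, d, dz, r, ʒ, ɖ/ satisfy [−dorsal], [−labial], [−lateral], [+voice].

z, ð, n, dʒ, ɳ, d, dz, r, ʒ, ɖ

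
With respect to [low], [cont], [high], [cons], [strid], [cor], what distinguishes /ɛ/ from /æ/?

[low]

/ɛ/ is the mid front unrounded lax vowel and /æ/ is the low front unrounded vowel. Both are [+continuant], [−high], [−consonantal], [−strident], [−coronal]. /ɛ/ is [−low] while /æ/ is [+low], so the distinguishing feature is [low].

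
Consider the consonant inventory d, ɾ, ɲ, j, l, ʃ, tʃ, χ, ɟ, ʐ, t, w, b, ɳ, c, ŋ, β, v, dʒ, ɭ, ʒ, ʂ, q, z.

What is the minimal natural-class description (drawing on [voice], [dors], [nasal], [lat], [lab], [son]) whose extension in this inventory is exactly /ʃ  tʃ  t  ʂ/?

The class [−voice], [−dorsal] has exactly /ʃ, tʃ, t, ʂ/ as its extension in this inventory. No smaller conjunction from the listed features achieves this: [−dorsal] alone would also admit /d, ɾ, l, ʐ, …/; [−voice] alone would also admit /χ, c, q/; and checking the remaining single features turns up none with this extension.

[−voice, −dors]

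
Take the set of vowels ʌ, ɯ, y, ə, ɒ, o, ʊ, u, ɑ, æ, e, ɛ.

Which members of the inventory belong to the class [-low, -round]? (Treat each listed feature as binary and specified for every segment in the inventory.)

ʌ, ɯ, ə, e, ɛ

Eliminate segments failing any feature: /y, o, ʊ, u/ are [+round]; /ɒ, ɑ, æ/ are [+low]. The remaining /ʌ, ɯ, ə, e, ɛ/ satisfy [-low], [-round].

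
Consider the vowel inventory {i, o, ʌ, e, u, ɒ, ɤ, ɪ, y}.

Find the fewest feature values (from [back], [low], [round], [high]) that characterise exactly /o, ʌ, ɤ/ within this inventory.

The class [−high], [−low], [+back] has exactly /o, ʌ, ɤ/ as its extension in this inventory. No smaller conjunction from the listed features achieves this: [−low, +back] alone would also admit /u/; [−high, +back] alone would also admit /ɒ/; [−high, −low] alone would also admit /e/; and checking the remaining two-feature bundles turns up none with this extension.

[−high, −low, +back]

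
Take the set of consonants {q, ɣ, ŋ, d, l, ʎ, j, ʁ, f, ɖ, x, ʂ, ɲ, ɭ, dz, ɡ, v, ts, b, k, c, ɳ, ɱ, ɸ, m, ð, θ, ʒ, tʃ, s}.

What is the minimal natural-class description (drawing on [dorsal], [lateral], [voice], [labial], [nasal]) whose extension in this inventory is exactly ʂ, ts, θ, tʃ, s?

[−voice, −labial, −dorsal]

/ʂ, ts, θ, tʃ, s/ are all [−voice], [−labial], [−dorsal], and no other segment in the inventory matches all three values. Dropping any one of them over-generates: [−labial, −dorsal] alone would also admit /d, l, ɖ, ɭ, …/; [−voice, −dorsal] alone would also admit /f, ɸ/; [−voice, −labial] alone would also admit /q, x, k, c/. No other combination of two listed features picks out exactly this set either, so fewer than three features will not do.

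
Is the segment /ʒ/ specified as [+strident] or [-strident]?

As the voiced postalveolar fricative, /ʒ/ is [+strident].

[+strident]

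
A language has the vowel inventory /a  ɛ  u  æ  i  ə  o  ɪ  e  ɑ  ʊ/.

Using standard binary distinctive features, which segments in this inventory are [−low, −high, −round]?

ɛ, ə, e

Eliminate segments failing any feature: /a, æ, ɑ/ are [+low]; /u, i, ɪ, ʊ/ are [+high]; /o/ is [+round]. The remaining /ɛ, ə, e/ satisfy [−low], [−high], [−round].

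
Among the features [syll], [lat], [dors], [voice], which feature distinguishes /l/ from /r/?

[lateral]

The two segments share [−syllabic], [−dorsal], [+voice]. The only feature from the list on which they differ: /l/ is [+lateral] while /r/ is [−lateral].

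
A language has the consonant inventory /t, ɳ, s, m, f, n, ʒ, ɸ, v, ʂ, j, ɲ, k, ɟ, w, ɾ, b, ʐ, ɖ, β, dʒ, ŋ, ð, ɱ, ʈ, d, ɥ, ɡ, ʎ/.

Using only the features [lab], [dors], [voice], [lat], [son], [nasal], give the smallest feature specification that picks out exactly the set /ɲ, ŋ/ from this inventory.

Every target segment is [+nasal], [+dorsal]; each remaining inventory member fails at least one of these. Each conjunct is needed — [+dorsal] alone would also admit /j, k, ɟ, w, …/; [+nasal] alone would also admit /ɳ, m, n, ɱ/ — and no other single listed feature has exactly this extension, so two is the minimum.

[+nasal, +dors]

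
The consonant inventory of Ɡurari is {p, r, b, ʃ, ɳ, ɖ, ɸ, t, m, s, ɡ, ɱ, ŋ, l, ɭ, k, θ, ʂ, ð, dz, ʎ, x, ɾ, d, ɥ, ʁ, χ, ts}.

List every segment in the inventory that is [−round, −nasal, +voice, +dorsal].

ɡ, ʎ, ʁ

Eliminate segments failing any feature: /p, ʃ, ɸ, t, s, k, θ, ʂ, x, χ, ts/ are [−voice]; /r, b, ɖ, l, ɭ, ð, dz, ɾ, d/ are [−dorsal]; /ɳ, m, ɱ, ŋ/ are [+nasal]; /ɥ/ is [+round]. The remaining /ɡ, ʎ, ʁ/ satisfy [−round], [−nasal], [+voice], [+dorsal].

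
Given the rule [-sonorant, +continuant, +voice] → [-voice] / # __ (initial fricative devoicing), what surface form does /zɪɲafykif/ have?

The only segment in the rule's environment that also matches [-sonorant, +continuant, +voice] is /z/. Applying [-voice] turns the voiced alveolar fricative into /s/ (voiceless alveolar fricative), giving [sɪɲafykif].

[sɪɲafykif]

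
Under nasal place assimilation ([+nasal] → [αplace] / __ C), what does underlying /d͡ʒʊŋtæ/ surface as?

[d͡ʒʊntæ]

/ŋ/ sits before the [+coronal] consonant /t/, so it takes on [+coronal] and surfaces as /n/. The rest of the form is unaffected: [d͡ʒʊntæ].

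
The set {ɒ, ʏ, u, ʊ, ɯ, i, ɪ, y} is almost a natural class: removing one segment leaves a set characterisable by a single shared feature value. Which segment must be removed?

[high] (equivalently [low]) groups all but one: /ɯ, u, ɪ, y, ʏ, i, ʊ/ share [+high] while /ɒ/ (low back rounded vowel) alone is [−high]. Removing any other segment would not leave a single-feature class that excludes it.

ɒ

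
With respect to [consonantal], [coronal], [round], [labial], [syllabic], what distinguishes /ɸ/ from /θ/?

[labial], [coronal]

/ɸ/ (voiceless bilabial fricative) and /θ/ (voiceless dental fricative) agree on [+consonantal], [-round], [-syllabic]. They differ on [labial] (/ɸ/ [+], /θ/ [-]), [coronal] (/ɸ/ [-], /θ/ [+]).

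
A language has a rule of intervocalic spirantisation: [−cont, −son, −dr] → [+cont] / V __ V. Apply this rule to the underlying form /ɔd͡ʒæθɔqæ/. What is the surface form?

[ɔd͡ʒæθɔχæ]

The only segment in the rule's environment that also matches [−cont, −son, −dr] is /q/. Applying [+continuant] turns the voiceless uvular stop into /χ/ (voiceless uvular fricative), giving [ɔd͡ʒæθɔχæ].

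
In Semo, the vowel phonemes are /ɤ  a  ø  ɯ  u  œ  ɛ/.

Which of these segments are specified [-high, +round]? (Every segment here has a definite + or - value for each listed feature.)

ø, œ

Eliminate segments failing any feature: /ɤ, a, ɛ/ are [-round]; /ɯ, u/ are [+high]. The remaining /ø, œ/ satisfy [-high], [+round].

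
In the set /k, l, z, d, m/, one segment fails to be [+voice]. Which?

k

Every segment except /k/ is [+voice]. /k/ (voiceless velar stop) is [-voice], so it is the exception.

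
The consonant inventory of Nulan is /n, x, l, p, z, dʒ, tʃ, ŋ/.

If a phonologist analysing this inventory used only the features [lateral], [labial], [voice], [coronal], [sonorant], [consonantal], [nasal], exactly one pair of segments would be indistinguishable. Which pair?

dʒ, z

On the given features, /dʒ/ and /z/ have an identical profile: [−lateral], [−labial], [+voice], [+coronal], [−sonorant], [+consonantal], [−nasal]. No other two segments in the inventory coincide on all 7 features. (They do differ in [continuant], [anterior] and [distributed], which are not among the given features.)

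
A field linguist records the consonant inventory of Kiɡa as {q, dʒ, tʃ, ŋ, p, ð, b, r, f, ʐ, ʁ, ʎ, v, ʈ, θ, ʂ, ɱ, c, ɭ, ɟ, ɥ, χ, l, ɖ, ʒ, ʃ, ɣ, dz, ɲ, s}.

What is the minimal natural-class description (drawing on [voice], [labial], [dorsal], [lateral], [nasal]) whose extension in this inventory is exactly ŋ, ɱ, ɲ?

/ŋ, ɱ, ɲ/ are exactly the [+nasal] segments in the inventory, so a single feature suffices.

[+nasal]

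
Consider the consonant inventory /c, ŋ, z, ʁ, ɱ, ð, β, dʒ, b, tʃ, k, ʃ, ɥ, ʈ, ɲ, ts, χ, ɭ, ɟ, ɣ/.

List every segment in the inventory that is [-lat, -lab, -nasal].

Checking each segment against [-lateral], [-labial], [-nasal]: /c/ (voiceless palatal stop), /z/ (voiced alveolar fricative), /ʁ/ (voiced uvular fricative), /ð/ (voiced dental fricative), /dʒ/ (voiced postalveolar affricate), /tʃ/ (voiceless postalveolar affricate), among others, satisfy every feature; every other segment in the inventory fails at least one.

c, z, ʁ, ð, dʒ, tʃ, k, ʃ, ʈ, ts, χ, ɟ, ɣ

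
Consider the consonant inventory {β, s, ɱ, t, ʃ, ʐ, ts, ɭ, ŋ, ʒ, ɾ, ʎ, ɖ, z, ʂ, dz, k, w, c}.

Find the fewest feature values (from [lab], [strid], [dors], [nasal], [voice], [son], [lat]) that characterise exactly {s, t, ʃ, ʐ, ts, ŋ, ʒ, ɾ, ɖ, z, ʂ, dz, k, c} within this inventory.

[-lat, -lab]

Every target segment is [-lateral], [-labial]; each remaining inventory member fails at least one of these. Each conjunct is needed — [-labial] alone would also admit /ɭ, ʎ/; [-lateral] alone would also admit /β, ɱ, w/ — and no other single listed feature has exactly this extension, so two is the minimum.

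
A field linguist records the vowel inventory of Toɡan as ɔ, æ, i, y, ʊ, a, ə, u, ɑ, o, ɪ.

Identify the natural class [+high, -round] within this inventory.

i, ɪ

First, the [+high] segments are /i, y, ʊ, u, ɪ/.
Among these, [-round] leaves /i, ɪ/.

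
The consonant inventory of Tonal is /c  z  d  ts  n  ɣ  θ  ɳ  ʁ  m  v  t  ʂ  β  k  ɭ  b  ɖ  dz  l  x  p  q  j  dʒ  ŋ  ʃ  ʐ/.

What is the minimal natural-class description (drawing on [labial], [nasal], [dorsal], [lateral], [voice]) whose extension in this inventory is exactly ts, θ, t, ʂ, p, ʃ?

Every target segment is [−voice], [−dorsal]; each remaining inventory member fails at least one of these. Each conjunct is needed — [−dorsal] alone would also admit /z, d, n, ɳ, …/; [−voice] alone would also admit /c, k, x, q/ — and no other single listed feature has exactly this extension, so two is the minimum.

[−voice, −dorsal]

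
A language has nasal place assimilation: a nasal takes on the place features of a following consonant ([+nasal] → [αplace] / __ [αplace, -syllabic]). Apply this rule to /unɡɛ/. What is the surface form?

[uŋɡɛ]

The only nasal preceding a consonant is /n/ before /ɡ/. /ɡ/ is [+dorsal], so /n/ → /ŋ/, giving [uŋɡɛ].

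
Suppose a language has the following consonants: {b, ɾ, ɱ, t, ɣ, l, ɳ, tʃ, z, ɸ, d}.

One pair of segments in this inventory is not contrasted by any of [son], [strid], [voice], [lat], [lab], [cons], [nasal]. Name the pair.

ɣ, d

/ɣ/ (voiced velar fricative) and /d/ (voiced alveolar stop) are both [−sonorant], [−strident], [+voice], [−lateral], [−labial], [+consonantal], [−nasal], so none of the listed features separates them. (They do differ in [continuant], [coronal] and [dorsal], which are not among the given features.) Every other pair in the inventory differs on at least one listed feature.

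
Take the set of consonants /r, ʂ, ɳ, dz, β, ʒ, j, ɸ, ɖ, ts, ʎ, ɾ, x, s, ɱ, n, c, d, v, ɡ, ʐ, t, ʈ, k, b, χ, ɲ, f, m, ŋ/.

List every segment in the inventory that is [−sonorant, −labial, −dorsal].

ʂ, dz, ʒ, ɖ, ts, s, d, ʐ, t, ʈ

Eliminate segments failing any feature: /r, ɳ, j, ʎ, ɾ, ɱ, n, ɲ, m, ŋ/ are [+sonorant]; /β, ɸ, v, b, f/ are [+labial]; /x, c, ɡ, k, χ/ are [+dorsal]. The remaining /ʂ, dz, ʒ, ɖ, ts, s, d, ʐ, t, ʈ/ satisfy [−sonorant], [−labial], [−dorsal].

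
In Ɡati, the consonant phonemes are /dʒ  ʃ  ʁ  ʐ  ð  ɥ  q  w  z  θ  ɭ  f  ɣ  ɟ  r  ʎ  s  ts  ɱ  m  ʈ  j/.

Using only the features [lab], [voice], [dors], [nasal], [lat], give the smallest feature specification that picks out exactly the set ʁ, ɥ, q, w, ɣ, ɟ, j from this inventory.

The class [-lateral], [+dorsal] has exactly /ʁ, ɥ, q, w, ɣ, ɟ, j/ as its extension in this inventory. No smaller conjunction from the listed features achieves this: [+dorsal] alone would also admit /ʎ/; [-lateral] alone would also admit /dʒ, ʃ, ʐ, ð, …/; and checking the remaining single features turns up none with this extension.

[-lat, +dors]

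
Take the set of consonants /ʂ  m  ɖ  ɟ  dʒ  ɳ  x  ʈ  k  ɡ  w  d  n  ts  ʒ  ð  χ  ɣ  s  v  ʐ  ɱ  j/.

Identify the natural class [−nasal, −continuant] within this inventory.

Eliminate segments failing any feature: /ʂ, x, w, ʒ, ð, χ, ɣ, s, v, ʐ, j/ are [+continuant]; /m, ɳ, n, ɱ/ are [+nasal]. The remaining /ɖ, ɟ, dʒ, ʈ, k, ɡ, d, ts/ satisfy [−nasal], [−continuant].

ɖ, ɟ, dʒ, ʈ, k, ɡ, d, ts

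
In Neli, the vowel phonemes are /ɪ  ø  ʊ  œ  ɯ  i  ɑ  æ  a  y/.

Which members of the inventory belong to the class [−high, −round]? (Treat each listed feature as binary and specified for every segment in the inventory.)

Checking each segment against [−high], [−round]: /ɑ/ (low back unrounded vowel), /æ/ (low front unrounded vowel), /a/ (low unrounded vowel) satisfy every feature; every other segment in the inventory fails at least one.

ɑ, æ, a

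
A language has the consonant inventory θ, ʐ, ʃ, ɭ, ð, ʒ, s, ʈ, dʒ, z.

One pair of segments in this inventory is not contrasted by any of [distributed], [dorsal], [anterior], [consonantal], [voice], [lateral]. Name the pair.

ʒ, dʒ

Both /ʒ/ and /dʒ/ are [+distributed], [−dorsal], [−anterior], [+consonantal], [+voice], [−lateral]. Since the list omits [continuant] — which does distinguish the voiced postalveolar fricative from the voiced postalveolar affricate — this pair collapses; all other pairs remain distinct.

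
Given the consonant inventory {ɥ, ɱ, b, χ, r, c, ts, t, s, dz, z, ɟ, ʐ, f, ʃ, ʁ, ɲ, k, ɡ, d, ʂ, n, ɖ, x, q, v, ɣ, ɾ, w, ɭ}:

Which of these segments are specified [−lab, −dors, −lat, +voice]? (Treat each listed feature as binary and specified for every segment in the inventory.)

r, dz, z, ʐ, d, n, ɖ, ɾ

Checking each segment against [−labial], [−dorsal], [−lateral], [+voice]: /r/ (alveolar trill), /dz/ (voiced alveolar affricate), /z/ (voiced alveolar fricative), /ʐ/ (voiced retroflex fricative), /d/ (voiced alveolar stop), /n/ (alveolar nasal), among others, satisfy every feature; every other segment in the inventory fails at least one.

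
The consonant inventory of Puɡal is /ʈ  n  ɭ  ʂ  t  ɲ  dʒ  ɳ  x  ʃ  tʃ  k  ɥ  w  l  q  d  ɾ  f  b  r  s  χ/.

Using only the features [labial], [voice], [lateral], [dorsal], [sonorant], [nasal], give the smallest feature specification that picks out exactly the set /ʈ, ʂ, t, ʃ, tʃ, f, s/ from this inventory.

/ʈ, ʂ, t, ʃ, tʃ, f, s/ are all [−voice], [−dorsal], and no other segment in the inventory matches both values. Dropping any one of them over-generates: [−dorsal] alone would also admit /n, ɭ, dʒ, ɳ, …/; [−voice] alone would also admit /x, k, q, χ/. No other single listed feature picks out exactly this set either, so fewer than two features will not do.

[−voice, −dorsal]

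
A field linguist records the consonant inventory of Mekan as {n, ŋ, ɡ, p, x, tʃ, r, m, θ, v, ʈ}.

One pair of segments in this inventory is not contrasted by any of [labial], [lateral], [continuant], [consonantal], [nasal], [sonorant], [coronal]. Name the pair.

tʃ, ʈ

/tʃ/ (voiceless postalveolar affricate) and /ʈ/ (voiceless retroflex stop) are both [-labial], [-lateral], [-continuant], [+consonantal], [-nasal], [-sonorant], [+coronal], so none of the listed features separates them. (They do differ in [strident], [delayed release] and [distributed], which are not among the given features.) Every other pair in the inventory differs on at least one listed feature.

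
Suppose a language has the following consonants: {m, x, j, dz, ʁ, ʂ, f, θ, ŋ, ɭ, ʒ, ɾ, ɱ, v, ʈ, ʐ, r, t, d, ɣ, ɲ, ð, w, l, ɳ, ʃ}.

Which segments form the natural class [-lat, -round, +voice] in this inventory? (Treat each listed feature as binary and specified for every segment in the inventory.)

m, j, dz, ʁ, ŋ, ʒ, ɾ, ɱ, v, ʐ, r, d, ɣ, ɲ, ð, ɳ

Eliminate segments failing any feature: /x, ʂ, f, θ, ʈ, t, ʃ/ are [-voice]; /ɭ, l/ are [+lateral]; /w/ is [+round]. The remaining /m, j, dz, ʁ, ŋ, ʒ, ɾ, ɱ, v, ʐ, r, d, ɣ, ɲ, ð, ɳ/ satisfy [-lateral], [-round], [+voice].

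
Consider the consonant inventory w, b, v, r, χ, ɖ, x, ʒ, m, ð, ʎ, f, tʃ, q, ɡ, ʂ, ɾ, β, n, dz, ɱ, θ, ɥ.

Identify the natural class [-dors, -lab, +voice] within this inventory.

r, ɖ, ʒ, ð, ɾ, n, dz

Among the inventory, the [-dorsal] segments are /b, v, r, ɖ, ʒ, m, ð, f, tʃ, ʂ, ɾ, β, n, dz, ɱ, θ/.
Then [-labial] gives /r, ɖ, ʒ, ð, tʃ, ʂ, ɾ, n, dz, θ/.
Within that set, [+voice] leaves /r, ɖ, ʒ, ð, ɾ, n, dz/.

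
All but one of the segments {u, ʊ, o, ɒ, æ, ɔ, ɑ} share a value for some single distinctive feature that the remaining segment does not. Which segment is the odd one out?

[back] groups all but one: /u, ɒ, ɔ, ɑ, ʊ, o/ share [+back] while /æ/ (low front unrounded vowel) alone is [-back]. Removing any other segment would not leave a single-feature class that excludes it.

æ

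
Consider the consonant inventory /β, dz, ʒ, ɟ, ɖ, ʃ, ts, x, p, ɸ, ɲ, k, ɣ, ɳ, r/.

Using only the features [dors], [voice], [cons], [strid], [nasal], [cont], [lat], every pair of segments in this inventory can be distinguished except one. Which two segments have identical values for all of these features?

Both /r/ and /β/ are [-dorsal], [+voice], [+consonantal], [-strident], [-nasal], [+continuant], [-lateral]. Since the list omits [sonorant], [labial] and [coronal] — which do distinguish the alveolar trill from the voiced bilabial fricative — this pair collapses; all other pairs remain distinct.

r, β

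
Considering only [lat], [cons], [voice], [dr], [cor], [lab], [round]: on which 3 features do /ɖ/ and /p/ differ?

/ɖ/ is the voiced retroflex stop and /p/ is the voiceless bilabial stop. Both are [-lateral], [+consonantal], [-delayed release], [-round]. /ɖ/ is [+voice] while /p/ is [-voice]; /ɖ/ is [-labial] while /p/ is [+labial]; /ɖ/ is [+coronal] while /p/ is [-coronal], so the distinguishing features are [voice], [labial], [coronal].

[voice], [labial], [coronal]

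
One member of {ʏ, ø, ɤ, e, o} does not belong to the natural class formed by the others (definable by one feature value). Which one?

The remaining segments after removing /ʏ/ share [+tense]; /ʏ/ (high front rounded lax vowel) is [−tense]. For every other candidate removal, the leftover set fails to share any single feature value that the removed segment lacks.

ʏ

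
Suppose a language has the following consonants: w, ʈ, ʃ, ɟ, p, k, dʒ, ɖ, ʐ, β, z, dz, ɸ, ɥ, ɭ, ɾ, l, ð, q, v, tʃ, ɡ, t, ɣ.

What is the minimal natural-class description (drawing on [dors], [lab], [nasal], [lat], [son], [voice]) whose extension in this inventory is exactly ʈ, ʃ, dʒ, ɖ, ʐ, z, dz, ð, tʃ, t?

The class [-sonorant], [-labial], [-dorsal] has exactly /ʈ, ʃ, dʒ, ɖ, ʐ, z, dz, ð, tʃ, t/ as its extension in this inventory. No smaller conjunction from the listed features achieves this: [-labial, -dorsal] alone would also admit /ɭ, ɾ, l/; [-sonorant, -dorsal] alone would also admit /p, β, ɸ, v/; [-sonorant, -labial] alone would also admit /ɟ, k, q, ɡ, …/; and checking the remaining two-feature bundles turns up none with this extension.

[-son, -lab, -dors]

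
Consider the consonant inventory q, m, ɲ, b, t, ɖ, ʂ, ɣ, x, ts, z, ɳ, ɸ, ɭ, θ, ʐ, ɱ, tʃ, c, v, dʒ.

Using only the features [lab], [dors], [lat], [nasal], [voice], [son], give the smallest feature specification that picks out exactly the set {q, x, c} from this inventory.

/q, x, c/ are all [−voice], [+dorsal], and no other segment in the inventory matches both values. Dropping any one of them over-generates: [+dorsal] alone would also admit /ɲ, ɣ/; [−voice] alone would also admit /t, ʂ, ts, ɸ, …/. No other single listed feature picks out exactly this set either, so fewer than two features will not do.

[−voice, +dors]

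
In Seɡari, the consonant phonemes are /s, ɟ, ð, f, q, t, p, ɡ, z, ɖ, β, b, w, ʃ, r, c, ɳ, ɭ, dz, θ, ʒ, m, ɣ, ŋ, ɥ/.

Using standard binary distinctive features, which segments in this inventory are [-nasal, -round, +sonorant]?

Checking each segment against [-nasal], [-round], [+sonorant]: /r/ (alveolar trill), /ɭ/ (retroflex lateral approximant) satisfy every feature; every other segment in the inventory fails at least one.

r, ɭ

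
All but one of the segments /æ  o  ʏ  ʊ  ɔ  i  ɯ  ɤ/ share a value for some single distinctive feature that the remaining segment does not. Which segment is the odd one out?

[low] groups all but one: /ɔ, ʊ, ʏ, i, o, ɯ, ɤ/ share [−low] while /æ/ (low front unrounded vowel) alone is [+low]. Removing any other segment would not leave a single-feature class that excludes it.

æ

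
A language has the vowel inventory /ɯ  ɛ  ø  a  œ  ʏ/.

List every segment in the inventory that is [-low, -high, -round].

ɛ

First, the [-low] segments are /ɯ, ɛ, ø, œ, ʏ/.
Intersecting with [-high] gives /ɛ, ø, œ/.
Within that set, [-round] leaves /ɛ/.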